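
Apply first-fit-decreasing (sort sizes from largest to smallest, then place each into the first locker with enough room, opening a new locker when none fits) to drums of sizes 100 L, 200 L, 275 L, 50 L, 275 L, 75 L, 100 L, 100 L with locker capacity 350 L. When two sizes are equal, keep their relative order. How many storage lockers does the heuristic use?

4

Sorted descending: 275, 275, 200, 100, 100, 100, 75, 50.
  275 → locker 1 (new)  [load 275/350]
  275 → locker 2 (new)  [load 275/350]
  200 → locker 3 (new)  [load 200/350]
  100 → locker 3  [load 300/350]
  100 → locker 4 (new)  [load 100/350]
  100 → locker 4  [load 200/350]
  75 → locker 1  [load 350/350]
  50 → locker 2  [load 325/350]
4 storage lockers opened.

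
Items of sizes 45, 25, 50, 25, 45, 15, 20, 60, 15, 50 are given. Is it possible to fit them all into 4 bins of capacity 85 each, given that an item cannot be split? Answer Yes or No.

Total = 350; ⌈350/85⌉ = 5.
At least 5 bins are required, but only 4 are allowed.

No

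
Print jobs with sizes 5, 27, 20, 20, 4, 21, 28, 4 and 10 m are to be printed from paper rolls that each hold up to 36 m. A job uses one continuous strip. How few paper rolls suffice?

5

Total = 28 + 27 + 21 + 20 + 20 + 10 + 5 + 4 + 4 = 139 m.
Lower bound: ⌈139/36⌉ = 4 paper rolls.
Also, 5 print jobs each exceed 18 m, and no two of those can share a roll, so at least 5 paper rolls are needed.
A packing using 5 paper rolls:
  roll 1: 28 + 5 = 33
  roll 2: 27 + 4 + 4 = 35
  roll 3: 21 + 10 = 31
  roll 4: 20 = 20
  roll 5: 20 = 20
This matches the lower bound, so 5 is optimal.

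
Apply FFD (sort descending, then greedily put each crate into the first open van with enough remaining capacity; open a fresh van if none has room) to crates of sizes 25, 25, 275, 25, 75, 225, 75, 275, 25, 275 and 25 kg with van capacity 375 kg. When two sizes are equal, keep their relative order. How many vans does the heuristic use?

4

Sorted descending: 275, 275, 275, 225, 75, 75, 25, 25, 25, 25, 25.
  275 → van 1 (new)  [load 275/375]
  275 → van 2 (new)  [load 275/375]
  275 → van 3 (new)  [load 275/375]
  225 → van 4 (new)  [load 225/375]
  75 → van 1  [load 350/375]
  75 → van 2  [load 350/375]
  25 → van 1  [load 375/375]
  25 → van 2  [load 375/375]
  25 → van 3  [load 300/375]
  25 → van 3  [load 325/375]
  25 → van 3  [load 350/375]
4 vans opened.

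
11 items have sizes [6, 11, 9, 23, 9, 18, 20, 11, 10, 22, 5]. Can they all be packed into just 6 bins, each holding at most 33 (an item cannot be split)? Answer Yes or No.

A valid assignment using 5 bins:
  bin 1: 23 + 10 = 33
  bin 2: 22 + 11 = 33
  bin 3: 20 + 11 = 31
  bin 4: 18 + 9 + 6 = 33
  bin 5: 9 + 5 = 14
That uses only 5 ≤ 6, so 6 bins are enough.

Yes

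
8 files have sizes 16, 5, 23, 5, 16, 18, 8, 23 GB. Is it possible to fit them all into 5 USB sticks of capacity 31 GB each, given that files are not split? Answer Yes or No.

Yes

A valid assignment using 5 USB sticks:
  USB stick 1: 23 + 8 = 31
  USB stick 2: 23 + 5 = 28
  USB stick 3: 18 + 5 = 23
  USB stick 4: 16 = 16
  USB stick 5: 16 = 16
Every load is within 31 GB, so 5 USB sticks suffice.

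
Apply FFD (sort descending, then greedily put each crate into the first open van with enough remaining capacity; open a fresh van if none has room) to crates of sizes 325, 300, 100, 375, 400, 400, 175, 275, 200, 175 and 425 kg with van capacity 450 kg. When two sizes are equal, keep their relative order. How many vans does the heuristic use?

8

Sorted descending: 425, 400, 400, 375, 325, 300, 275, 200, 175, 175, 100.
  425 → van 1 (new)  [load 425/450]
  400 → van 2 (new)  [load 400/450]
  400 → van 3 (new)  [load 400/450]
  375 → van 4 (new)  [load 375/450]
  325 → van 5 (new)  [load 325/450]
  300 → van 6 (new)  [load 300/450]
  275 → van 7 (new)  [load 275/450]
  200 → van 8 (new)  [load 200/450]
  175 → van 7  [load 450/450]
  175 → van 8  [load 375/450]
  100 → van 5  [load 425/450]
8 vans opened.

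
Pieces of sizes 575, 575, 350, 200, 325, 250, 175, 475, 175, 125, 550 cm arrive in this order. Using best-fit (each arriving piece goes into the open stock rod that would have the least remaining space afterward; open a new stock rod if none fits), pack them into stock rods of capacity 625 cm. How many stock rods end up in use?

  575 → stock rod 1 (new)  [load 575/625]
  575 → stock rod 2 (new)  [load 575/625]
  350 → stock rod 3 (new)  [load 350/625]
  200 → stock rod 3  [load 550/625]
  325 → stock rod 4 (new)  [load 325/625]
  250 → stock rod 4  [load 575/625]
  175 → stock rod 5 (new)  [load 175/625]
  475 → stock rod 6 (new)  [load 475/625]
  175 → stock rod 5  [load 350/625]
  125 → stock rod 6  [load 600/625]
  550 → stock rod 7 (new)  [load 550/625]
7 stock rods opened.

7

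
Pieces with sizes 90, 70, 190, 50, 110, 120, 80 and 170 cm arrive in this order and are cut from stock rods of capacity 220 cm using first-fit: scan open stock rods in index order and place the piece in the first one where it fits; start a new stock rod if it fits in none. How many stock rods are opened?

5

  90 → stock rod 1 (new)  [load 90/220]
  70 → stock rod 1  [load 160/220]
  190 → stock rod 2 (new)  [load 190/220]
  50 → stock rod 1  [load 210/220]
  110 → stock rod 3 (new)  [load 110/220]
  120 → stock rod 4 (new)  [load 120/220]
  80 → stock rod 3  [load 190/220]
  170 → stock rod 5 (new)  [load 170/220]
5 stock rods opened.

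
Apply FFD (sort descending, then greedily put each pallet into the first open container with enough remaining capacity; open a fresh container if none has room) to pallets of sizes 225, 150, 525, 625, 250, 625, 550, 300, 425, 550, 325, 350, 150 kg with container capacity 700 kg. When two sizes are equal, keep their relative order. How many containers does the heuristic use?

Sorted descending: 625, 625, 550, 550, 525, 425, 350, 325, 300, 250, 225, 150, 150.
  625 → container 1 (new)  [load 625/700]
  625 → container 2 (new)  [load 625/700]
  550 → container 3 (new)  [load 550/700]
  550 → container 4 (new)  [load 550/700]
  525 → container 5 (new)  [load 525/700]
  425 → container 6 (new)  [load 425/700]
  350 → container 7 (new)  [load 350/700]
  325 → container 7  [load 675/700]
  300 → container 8 (new)  [load 300/700]
  250 → container 6  [load 675/700]
  225 → container 8  [load 525/700]
  150 → container 3  [load 700/700]
  150 → container 4  [load 700/700]
8 containers opened.

8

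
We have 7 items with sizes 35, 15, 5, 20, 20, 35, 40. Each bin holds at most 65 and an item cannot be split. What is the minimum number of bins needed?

3

Total = 40 + 35 + 35 + 20 + 20 + 15 + 5 = 170.
Lower bound: ⌈170/65⌉ = 3 bins.
A packing using 3 bins:
  bin 1: 40 + 20 + 5 = 65
  bin 2: 35 + 20 = 55
  bin 3: 35 + 15 = 50
This matches the lower bound, so 3 is optimal.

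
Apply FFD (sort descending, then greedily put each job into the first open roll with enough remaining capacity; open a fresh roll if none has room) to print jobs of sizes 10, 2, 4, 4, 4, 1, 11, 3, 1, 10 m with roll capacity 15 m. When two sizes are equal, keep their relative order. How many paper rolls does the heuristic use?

4

Sorted descending: 11, 10, 10, 4, 4, 4, 3, 2, 1, 1.
  11 → roll 1 (new)  [load 11/15]
  10 → roll 2 (new)  [load 10/15]
  10 → roll 3 (new)  [load 10/15]
  4 → roll 1  [load 15/15]
  4 → roll 2  [load 14/15]
  4 → roll 3  [load 14/15]
  3 → roll 4 (new)  [load 3/15]
  2 → roll 4  [load 5/15]
  1 → roll 2  [load 15/15]
  1 → roll 3  [load 15/15]
4 paper rolls opened.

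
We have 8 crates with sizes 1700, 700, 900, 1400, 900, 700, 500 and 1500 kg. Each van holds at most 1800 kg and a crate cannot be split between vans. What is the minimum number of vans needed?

6

Total = 1700 + 1500 + 1400 + 900 + 900 + 700 + 700 + 500 = 8300 kg.
Lower bound: ⌈8300/1800⌉ = 5 vans.
A packing using 6 vans:
  van 1: 1700 = 1700
  van 2: 1500 = 1500
  van 3: 1400 = 1400
  van 4: 900 + 900 = 1800
  van 5: 700 + 700 = 1400
  van 6: 500 = 500
No arrangement into 5 vans stays within capacity, so 6 is optimal.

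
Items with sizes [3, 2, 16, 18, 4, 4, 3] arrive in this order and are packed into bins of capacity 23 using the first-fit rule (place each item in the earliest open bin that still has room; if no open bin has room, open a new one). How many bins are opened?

  3 → bin 1 (new)  [load 3/23]
  2 → bin 1  [load 5/23]
  16 → bin 1  [load 21/23]
  18 → bin 2 (new)  [load 18/23]
  4 → bin 2  [load 22/23]
  4 → bin 3 (new)  [load 4/23]
  3 → bin 3  [load 7/23]
3 bins opened.

3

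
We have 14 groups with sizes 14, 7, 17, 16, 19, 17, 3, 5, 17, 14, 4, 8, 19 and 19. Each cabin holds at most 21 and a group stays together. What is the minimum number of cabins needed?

10

Total = 19 + 19 + 19 + 17 + 17 + 17 + 16 + 14 + 14 + 8 + 7 + 5 + 4 + 3 = 179.
Lower bound: ⌈179/21⌉ = 9 cabins.
A packing using 10 cabins:
  cabin 1: 19 = 19
  cabin 2: 19 = 19
  cabin 3: 19 = 19
  cabin 4: 17 + 4 = 21
  cabin 5: 17 + 3 = 20
  cabin 6: 17 = 17
  cabin 7: 16 + 5 = 21
  cabin 8: 14 + 7 = 21
  cabin 9: 14 = 14
  cabin 10: 8 = 8
No arrangement into 9 cabins stays within capacity, so 10 is optimal.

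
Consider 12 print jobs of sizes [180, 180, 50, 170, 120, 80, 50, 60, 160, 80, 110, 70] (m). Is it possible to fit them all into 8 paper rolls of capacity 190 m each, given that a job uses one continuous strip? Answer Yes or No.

Yes

A valid assignment using 8 paper rolls:
  roll 1: 180 = 180
  roll 2: 180 = 180
  roll 3: 170 = 170
  roll 4: 160 = 160
  roll 5: 120 + 70 = 190
  roll 6: 110 + 80 = 190
  roll 7: 80 + 60 + 50 = 190
  roll 8: 50 = 50
Every load is within 190 m, so 8 paper rolls suffice.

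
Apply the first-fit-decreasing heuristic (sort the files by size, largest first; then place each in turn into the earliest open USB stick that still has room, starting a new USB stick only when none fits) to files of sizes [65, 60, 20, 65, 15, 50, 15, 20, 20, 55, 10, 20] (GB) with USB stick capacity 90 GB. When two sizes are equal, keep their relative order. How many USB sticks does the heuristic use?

Sorted descending: 65, 65, 60, 55, 50, 20, 20, 20, 20, 15, 15, 10.
  65 → USB stick 1 (new)  [load 65/90]
  65 → USB stick 2 (new)  [load 65/90]
  60 → USB stick 3 (new)  [load 60/90]
  55 → USB stick 4 (new)  [load 55/90]
  50 → USB stick 5 (new)  [load 50/90]
  20 → USB stick 1  [load 85/90]
  20 → USB stick 2  [load 85/90]
  20 → USB stick 3  [load 80/90]
  20 → USB stick 4  [load 75/90]
  15 → USB stick 4  [load 90/90]
  15 → USB stick 5  [load 65/90]
  10 → USB stick 3  [load 90/90]
5 USB sticks opened.

5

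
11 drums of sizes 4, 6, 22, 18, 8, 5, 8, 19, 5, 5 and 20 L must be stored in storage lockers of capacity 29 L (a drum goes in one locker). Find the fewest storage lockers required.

5

Total = 22 + 20 + 19 + 18 + 8 + 8 + 6 + 5 + 5 + 5 + 4 = 120 L.
Lower bound: ⌈120/29⌉ = 5 storage lockers.
A packing using 5 storage lockers:
  locker 1: 22 + 6 = 28
  locker 2: 20 + 8 = 28
  locker 3: 19 + 8 = 27
  locker 4: 18 + 5 + 5 = 28
  locker 5: 5 + 4 = 9
This matches the lower bound, so 5 is optimal.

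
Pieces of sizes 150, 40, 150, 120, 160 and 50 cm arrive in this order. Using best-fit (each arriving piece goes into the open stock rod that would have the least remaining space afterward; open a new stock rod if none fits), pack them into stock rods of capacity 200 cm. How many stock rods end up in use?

4

  150 → stock rod 1 (new)  [load 150/200]
  40 → stock rod 1  [load 190/200]
  150 → stock rod 2 (new)  [load 150/200]
  120 → stock rod 3 (new)  [load 120/200]
  160 → stock rod 4 (new)  [load 160/200]
  50 → stock rod 2  [load 200/200]
4 stock rods opened.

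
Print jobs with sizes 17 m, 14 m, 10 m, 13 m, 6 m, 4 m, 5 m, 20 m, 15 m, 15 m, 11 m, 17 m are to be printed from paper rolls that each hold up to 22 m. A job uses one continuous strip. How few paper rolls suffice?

Total = 20 + 17 + 17 + 15 + 15 + 14 + 13 + 11 + 10 + 6 + 5 + 4 = 147 m.
Lower bound: ⌈147/22⌉ = 7 paper rolls.
A packing using 8 paper rolls:
  roll 1: 20 = 20
  roll 2: 17 + 5 = 22
  roll 3: 17 + 4 = 21
  roll 4: 15 + 6 = 21
  roll 5: 15 = 15
  roll 6: 14 = 14
  roll 7: 13 = 13
  roll 8: 11 + 10 = 21
No arrangement into 7 paper rolls stays within capacity, so 8 is optimal.

8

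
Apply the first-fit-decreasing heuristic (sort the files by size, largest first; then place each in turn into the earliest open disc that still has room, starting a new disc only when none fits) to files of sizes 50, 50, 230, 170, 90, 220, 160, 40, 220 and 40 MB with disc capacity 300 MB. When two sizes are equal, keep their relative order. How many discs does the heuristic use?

Sorted descending: 230, 220, 220, 170, 160, 90, 50, 50, 40, 40.
  230 → disc 1 (new)  [load 230/300]
  220 → disc 2 (new)  [load 220/300]
  220 → disc 3 (new)  [load 220/300]
  170 → disc 4 (new)  [load 170/300]
  160 → disc 5 (new)  [load 160/300]
  90 → disc 4  [load 260/300]
  50 → disc 1  [load 280/300]
  50 → disc 2  [load 270/300]
  40 → disc 3  [load 260/300]
  40 → disc 3  [load 300/300]
5 discs opened.

5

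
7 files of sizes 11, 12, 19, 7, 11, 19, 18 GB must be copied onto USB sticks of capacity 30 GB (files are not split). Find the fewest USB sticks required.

4

Total = 19 + 19 + 18 + 12 + 11 + 11 + 7 = 97 GB.
Lower bound: ⌈97/30⌉ = 4 USB sticks.
A packing using 4 USB sticks:
  USB stick 1: 19 + 11 = 30
  USB stick 2: 19 + 11 = 30
  USB stick 3: 18 + 12 = 30
  USB stick 4: 7 = 7
This matches the lower bound, so 4 is optimal.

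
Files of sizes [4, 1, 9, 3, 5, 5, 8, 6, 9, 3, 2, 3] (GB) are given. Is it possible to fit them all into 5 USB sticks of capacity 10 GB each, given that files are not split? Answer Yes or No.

Total = 58 GB; ⌈58/10⌉ = 6.
At least 6 USB sticks are required, but only 5 are allowed.

No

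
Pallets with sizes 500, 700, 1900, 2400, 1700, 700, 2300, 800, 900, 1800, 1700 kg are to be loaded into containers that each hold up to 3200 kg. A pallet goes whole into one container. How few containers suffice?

Total = 2400 + 2300 + 1900 + 1800 + 1700 + 1700 + 900 + 800 + 700 + 700 + 500 = 15400 kg.
Lower bound: ⌈15400/3200⌉ = 5 containers.
Also, 6 pallets each exceed 1600 kg, and no two of those can share a container, so at least 6 containers are needed.
A packing using 6 containers:
  container 1: 2400 + 800 = 3200
  container 2: 2300 + 900 = 3200
  container 3: 1900 + 700 + 500 = 3100
  container 4: 1800 + 700 = 2500
  container 5: 1700 = 1700
  container 6: 1700 = 1700
This matches the lower bound, so 6 is optimal.

6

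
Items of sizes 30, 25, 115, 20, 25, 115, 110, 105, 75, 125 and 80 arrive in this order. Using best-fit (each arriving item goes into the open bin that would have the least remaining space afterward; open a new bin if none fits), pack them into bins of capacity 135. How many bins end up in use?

  30 → bin 1 (new)  [load 30/135]
  25 → bin 1  [load 55/135]
  115 → bin 2 (new)  [load 115/135]
  20 → bin 2  [load 135/135]
  25 → bin 1  [load 80/135]
  115 → bin 3 (new)  [load 115/135]
  110 → bin 4 (new)  [load 110/135]
  105 → bin 5 (new)  [load 105/135]
  75 → bin 6 (new)  [load 75/135]
  125 → bin 7 (new)  [load 125/135]
  80 → bin 8 (new)  [load 80/135]
8 bins opened.

8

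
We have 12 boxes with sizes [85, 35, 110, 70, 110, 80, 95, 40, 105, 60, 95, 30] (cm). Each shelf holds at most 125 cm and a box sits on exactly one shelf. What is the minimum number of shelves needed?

9

Total = 110 + 110 + 105 + 95 + 95 + 85 + 80 + 70 + 60 + 40 + 35 + 30 = 915 cm.
Lower bound: ⌈915/125⌉ = 8 shelves.
A packing using 9 shelves:
  shelf 1: 110 = 110
  shelf 2: 110 = 110
  shelf 3: 105 = 105
  shelf 4: 95 + 30 = 125
  shelf 5: 95 = 95
  shelf 6: 85 + 40 = 125
  shelf 7: 80 + 35 = 115
  shelf 8: 70 = 70
  shelf 9: 60 = 60
No arrangement into 8 shelves stays within capacity, so 9 is optimal.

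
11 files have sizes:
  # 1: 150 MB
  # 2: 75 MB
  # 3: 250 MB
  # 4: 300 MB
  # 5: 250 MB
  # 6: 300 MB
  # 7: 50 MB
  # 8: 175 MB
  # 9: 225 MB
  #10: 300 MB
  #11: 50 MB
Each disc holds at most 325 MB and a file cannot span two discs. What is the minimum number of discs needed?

7

Total = 300 + 300 + 300 + 250 + 250 + 225 + 175 + 150 + 75 + 50 + 50 = 2125 MB.
Lower bound: ⌈2125/325⌉ = 7 discs.
A packing using 7 discs:
  disc 1: 300 = 300
  disc 2: 300 = 300
  disc 3: 300 = 300
  disc 4: 250 + 75 = 325
  disc 5: 250 + 50 = 300
  disc 6: 225 + 50 = 275
  disc 7: 175 + 150 = 325
This matches the lower bound, so 7 is optimal.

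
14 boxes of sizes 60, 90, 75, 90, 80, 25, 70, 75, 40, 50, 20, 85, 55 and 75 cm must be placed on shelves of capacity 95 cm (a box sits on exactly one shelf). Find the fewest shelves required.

11

Total = 90 + 90 + 85 + 80 + 75 + 75 + 75 + 70 + 60 + 55 + 50 + 40 + 25 + 20 = 890 cm.
Lower bound: ⌈890/95⌉ = 10 shelves.
Also, 11 boxes each exceed 95/2 cm, and no two of those can share a shelf, so at least 11 shelves are needed.
A packing using 11 shelves:
  shelf 1: 90 = 90
  shelf 2: 90 = 90
  shelf 3: 85 = 85
  shelf 4: 80 = 80
  shelf 5: 75 + 20 = 95
  shelf 6: 75 = 75
  shelf 7: 75 = 75
  shelf 8: 70 + 25 = 95
  shelf 9: 60 = 60
  shelf 10: 55 + 40 = 95
  shelf 11: 50 = 50
This matches the lower bound, so 11 is optimal.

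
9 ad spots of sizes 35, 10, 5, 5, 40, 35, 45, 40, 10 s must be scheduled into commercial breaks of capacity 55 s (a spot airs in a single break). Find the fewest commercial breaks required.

5

Total = 45 + 40 + 40 + 35 + 35 + 10 + 10 + 5 + 5 = 225 s.
Lower bound: ⌈225/55⌉ = 5 commercial breaks.
A packing using 5 commercial breaks:
  break 1: 45 + 10 = 55
  break 2: 40 + 10 + 5 = 55
  break 3: 40 + 5 = 45
  break 4: 35 = 35
  break 5: 35 = 35
This matches the lower bound, so 5 is optimal.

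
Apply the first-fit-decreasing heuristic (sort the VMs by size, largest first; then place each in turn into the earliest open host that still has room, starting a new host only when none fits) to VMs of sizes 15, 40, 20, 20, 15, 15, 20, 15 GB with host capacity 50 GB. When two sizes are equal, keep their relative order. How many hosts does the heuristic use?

Sorted descending: 40, 20, 20, 20, 15, 15, 15, 15.
  40 → host 1 (new)  [load 40/50]
  20 → host 2 (new)  [load 20/50]
  20 → host 2  [load 40/50]
  20 → host 3 (new)  [load 20/50]
  15 → host 3  [load 35/50]
  15 → host 3  [load 50/50]
  15 → host 4 (new)  [load 15/50]
  15 → host 4  [load 30/50]
4 hosts opened.

4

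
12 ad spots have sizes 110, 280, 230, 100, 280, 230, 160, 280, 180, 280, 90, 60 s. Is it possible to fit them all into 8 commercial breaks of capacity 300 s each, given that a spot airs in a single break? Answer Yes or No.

No

Total = 2280 s; ⌈2280/300⌉ = 8.
The bound of 8 does not rule out 8, but exhaustive search shows no assignment into 8 commercial breaks of capacity 300 s exists — the minimum is 9.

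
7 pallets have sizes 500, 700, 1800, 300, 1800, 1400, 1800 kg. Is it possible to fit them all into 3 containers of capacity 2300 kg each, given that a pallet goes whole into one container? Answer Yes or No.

No

Total = 8300 kg; ⌈8300/2300⌉ = 4.
At least 4 containers are required, but only 3 are allowed.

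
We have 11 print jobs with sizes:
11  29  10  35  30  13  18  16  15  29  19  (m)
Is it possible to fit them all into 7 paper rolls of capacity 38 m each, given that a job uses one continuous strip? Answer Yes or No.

Yes

A valid assignment using 7 paper rolls:
  roll 1: 35 = 35
  roll 2: 30 = 30
  roll 3: 29 = 29
  roll 4: 29 = 29
  roll 5: 19 + 18 = 37
  roll 6: 16 + 15 = 31
  roll 7: 13 + 11 + 10 = 34
Every load is within 38 m, so 7 paper rolls suffice.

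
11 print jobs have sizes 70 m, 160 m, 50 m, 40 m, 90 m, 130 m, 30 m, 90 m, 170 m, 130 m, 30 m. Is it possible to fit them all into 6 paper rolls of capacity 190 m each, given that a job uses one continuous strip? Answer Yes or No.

A valid assignment using 6 paper rolls:
  roll 1: 170 = 170
  roll 2: 160 + 30 = 190
  roll 3: 130 + 50 = 180
  roll 4: 130 + 40 = 170
  roll 5: 90 + 90 = 180
  roll 6: 70 + 30 = 100
Every load is within 190 m, so 6 paper rolls suffice.

Yes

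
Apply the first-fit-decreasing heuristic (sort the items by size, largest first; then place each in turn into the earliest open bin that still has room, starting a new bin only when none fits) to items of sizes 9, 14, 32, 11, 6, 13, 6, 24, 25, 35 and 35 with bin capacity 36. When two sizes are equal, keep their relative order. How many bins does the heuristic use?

Sorted descending: 35, 35, 32, 25, 24, 14, 13, 11, 9, 6, 6.
  35 → bin 1 (new)  [load 35/36]
  35 → bin 2 (new)  [load 35/36]
  32 → bin 3 (new)  [load 32/36]
  25 → bin 4 (new)  [load 25/36]
  24 → bin 5 (new)  [load 24/36]
  14 → bin 6 (new)  [load 14/36]
  13 → bin 6  [load 27/36]
  11 → bin 4  [load 36/36]
  9 → bin 5  [load 33/36]
  6 → bin 6  [load 33/36]
  6 → bin 7 (new)  [load 6/36]
7 bins opened.

7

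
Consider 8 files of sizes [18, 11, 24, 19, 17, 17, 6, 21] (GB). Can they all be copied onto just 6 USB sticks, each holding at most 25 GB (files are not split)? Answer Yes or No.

Total = 133 GB; ⌈133/25⌉ = 6.
The bound of 6 does not rule out 6, but exhaustive search shows no assignment into 6 USB sticks of capacity 25 GB exists — the minimum is 7.

No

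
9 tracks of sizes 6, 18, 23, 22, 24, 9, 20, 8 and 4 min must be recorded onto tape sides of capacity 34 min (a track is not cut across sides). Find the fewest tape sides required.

Total = 24 + 23 + 22 + 20 + 18 + 9 + 8 + 6 + 4 = 134 min.
Lower bound: ⌈134/34⌉ = 4 tape sides.
Also, 5 tracks each exceed 17 min, and no two of those can share a side, so at least 5 tape sides are needed.
A packing using 5 tape sides:
  side 1: 24 + 9 = 33
  side 2: 23 + 8 = 31
  side 3: 22 + 6 + 4 = 32
  side 4: 20 = 20
  side 5: 18 = 18
This matches the lower bound, so 5 is optimal.

5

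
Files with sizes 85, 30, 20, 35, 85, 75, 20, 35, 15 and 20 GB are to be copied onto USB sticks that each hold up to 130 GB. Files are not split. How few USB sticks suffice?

Total = 85 + 85 + 75 + 35 + 35 + 30 + 20 + 20 + 20 + 15 = 420 GB.
Lower bound: ⌈420/130⌉ = 4 USB sticks.
A packing using 4 USB sticks:
  USB stick 1: 85 + 35 = 120
  USB stick 2: 85 + 35 = 120
  USB stick 3: 75 + 30 + 20 = 125
  USB stick 4: 20 + 20 + 15 = 55
This matches the lower bound, so 4 is optimal.

4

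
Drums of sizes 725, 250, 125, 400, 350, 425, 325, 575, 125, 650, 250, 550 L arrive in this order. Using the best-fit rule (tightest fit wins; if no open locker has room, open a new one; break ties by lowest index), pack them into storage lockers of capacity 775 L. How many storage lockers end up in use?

7

  725 → locker 1 (new)  [load 725/775]
  250 → locker 2 (new)  [load 250/775]
  125 → locker 2  [load 375/775]
  400 → locker 2  [load 775/775]
  350 → locker 3 (new)  [load 350/775]
  425 → locker 3  [load 775/775]
  325 → locker 4 (new)  [load 325/775]
  575 → locker 5 (new)  [load 575/775]
  125 → locker 5  [load 700/775]
  650 → locker 6 (new)  [load 650/775]
  250 → locker 4  [load 575/775]
  550 → locker 7 (new)  [load 550/775]
7 storage lockers opened.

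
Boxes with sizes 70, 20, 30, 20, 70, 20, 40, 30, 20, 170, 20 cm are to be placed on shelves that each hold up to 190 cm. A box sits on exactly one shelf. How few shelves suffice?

3

Total = 170 + 70 + 70 + 40 + 30 + 30 + 20 + 20 + 20 + 20 + 20 = 510 cm.
Lower bound: ⌈510/190⌉ = 3 shelves.
A packing using 3 shelves:
  shelf 1: 170 + 20 = 190
  shelf 2: 70 + 70 + 40 = 180
  shelf 3: 30 + 30 + 20 + 20 + 20 + 20 = 140
This matches the lower bound, so 3 is optimal.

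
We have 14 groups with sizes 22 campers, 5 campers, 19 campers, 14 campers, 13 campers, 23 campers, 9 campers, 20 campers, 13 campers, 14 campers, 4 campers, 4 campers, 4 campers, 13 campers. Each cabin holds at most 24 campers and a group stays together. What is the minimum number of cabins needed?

Total = 23 + 22 + 20 + 19 + 14 + 14 + 13 + 13 + 13 + 9 + 5 + 4 + 4 + 4 = 177 campers.
Lower bound: ⌈177/24⌉ = 8 cabins.
Also, 9 groups each exceed 12 campers, and no two of those can share a cabin, so at least 9 cabins are needed.
A packing using 9 cabins:
  cabin 1: 23 = 23
  cabin 2: 22 = 22
  cabin 3: 20 + 4 = 24
  cabin 4: 19 + 5 = 24
  cabin 5: 14 + 9 = 23
  cabin 6: 14 + 4 + 4 = 22
  cabin 7: 13 = 13
  cabin 8: 13 = 13
  cabin 9: 13 = 13
This matches the lower bound, so 9 is optimal.

9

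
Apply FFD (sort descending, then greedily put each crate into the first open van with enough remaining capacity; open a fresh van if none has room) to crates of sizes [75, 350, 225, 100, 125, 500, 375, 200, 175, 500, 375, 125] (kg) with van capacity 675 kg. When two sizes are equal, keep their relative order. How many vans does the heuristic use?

Sorted descending: 500, 500, 375, 375, 350, 225, 200, 175, 125, 125, 100, 75.
  500 → van 1 (new)  [load 500/675]
  500 → van 2 (new)  [load 500/675]
  375 → van 3 (new)  [load 375/675]
  375 → van 4 (new)  [load 375/675]
  350 → van 5 (new)  [load 350/675]
  225 → van 3  [load 600/675]
  200 → van 4  [load 575/675]
  175 → van 1  [load 675/675]
  125 → van 2  [load 625/675]
  125 → van 5  [load 475/675]
  100 → van 4  [load 675/675]
  75 → van 3  [load 675/675]
5 vans opened.

5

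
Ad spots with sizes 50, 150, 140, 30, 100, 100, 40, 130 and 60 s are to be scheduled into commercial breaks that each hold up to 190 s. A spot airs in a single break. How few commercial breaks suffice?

5

Total = 150 + 140 + 130 + 100 + 100 + 60 + 50 + 40 + 30 = 800 s.
Lower bound: ⌈800/190⌉ = 5 commercial breaks.
A packing using 5 commercial breaks:
  break 1: 150 + 40 = 190
  break 2: 140 + 50 = 190
  break 3: 130 + 60 = 190
  break 4: 100 + 30 = 130
  break 5: 100 = 100
This matches the lower bound, so 5 is optimal.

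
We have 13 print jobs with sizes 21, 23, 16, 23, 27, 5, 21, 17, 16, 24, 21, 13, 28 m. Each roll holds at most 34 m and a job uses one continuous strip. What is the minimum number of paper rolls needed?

Total = 28 + 27 + 24 + 23 + 23 + 21 + 21 + 21 + 17 + 16 + 16 + 13 + 5 = 255 m.
Lower bound: ⌈255/34⌉ = 8 paper rolls.
A packing using 10 paper rolls:
  roll 1: 28 + 5 = 33
  roll 2: 27 = 27
  roll 3: 24 = 24
  roll 4: 23 = 23
  roll 5: 23 = 23
  roll 6: 21 + 13 = 34
  roll 7: 21 = 21
  roll 8: 21 = 21
  roll 9: 17 + 16 = 33
  roll 10: 16 = 16
No arrangement into 9 paper rolls stays within capacity, so 10 is optimal.

10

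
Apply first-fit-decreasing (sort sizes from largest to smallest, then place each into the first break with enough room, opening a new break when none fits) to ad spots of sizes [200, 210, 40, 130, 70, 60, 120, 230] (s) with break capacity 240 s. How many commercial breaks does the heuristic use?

Sorted descending: 230, 210, 200, 130, 120, 70, 60, 40.
  230 → break 1 (new)  [load 230/240]
  210 → break 2 (new)  [load 210/240]
  200 → break 3 (new)  [load 200/240]
  130 → break 4 (new)  [load 130/240]
  120 → break 5 (new)  [load 120/240]
  70 → break 4  [load 200/240]
  60 → break 5  [load 180/240]
  40 → break 3  [load 240/240]
5 commercial breaks opened.

5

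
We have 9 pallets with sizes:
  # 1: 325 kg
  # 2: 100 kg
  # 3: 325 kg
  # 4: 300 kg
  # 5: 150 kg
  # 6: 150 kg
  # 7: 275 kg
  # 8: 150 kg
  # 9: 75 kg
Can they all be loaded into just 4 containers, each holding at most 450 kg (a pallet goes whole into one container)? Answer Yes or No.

No

Total = 1850 kg; ⌈1850/450⌉ = 5.
At least 5 containers are required, but only 4 are allowed.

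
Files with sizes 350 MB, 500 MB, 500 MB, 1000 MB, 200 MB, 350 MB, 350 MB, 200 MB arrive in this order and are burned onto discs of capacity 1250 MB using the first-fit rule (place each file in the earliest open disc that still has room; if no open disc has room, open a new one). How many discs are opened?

  350 → disc 1 (new)  [load 350/1250]
  500 → disc 1  [load 850/1250]
  500 → disc 2 (new)  [load 500/1250]
  1000 → disc 3 (new)  [load 1000/1250]
  200 → disc 1  [load 1050/1250]
  350 → disc 2  [load 850/1250]
  350 → disc 2  [load 1200/1250]
  200 → disc 1  [load 1250/1250]
3 discs opened.

3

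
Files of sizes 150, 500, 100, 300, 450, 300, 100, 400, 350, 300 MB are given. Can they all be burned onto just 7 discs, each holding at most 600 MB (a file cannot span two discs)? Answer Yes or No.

Yes

A valid assignment using 6 discs:
  disc 1: 500 + 100 = 600
  disc 2: 450 + 150 = 600
  disc 3: 400 + 100 = 500
  disc 4: 350 = 350
  disc 5: 300 + 300 = 600
  disc 6: 300 = 300
That uses only 6 ≤ 7, so 7 discs are enough.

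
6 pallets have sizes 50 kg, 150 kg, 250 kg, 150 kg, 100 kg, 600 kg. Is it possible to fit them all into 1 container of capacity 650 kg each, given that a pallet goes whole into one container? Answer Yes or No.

Total = 1300 kg; ⌈1300/650⌉ = 2.
At least 2 containers are required, but only 1 is allowed.

No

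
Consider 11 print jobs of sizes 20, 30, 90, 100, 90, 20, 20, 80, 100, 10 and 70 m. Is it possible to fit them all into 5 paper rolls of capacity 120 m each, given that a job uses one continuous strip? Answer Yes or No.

No

Total = 630 m; ⌈630/120⌉ = 6.
At least 6 paper rolls are required, but only 5 are allowed.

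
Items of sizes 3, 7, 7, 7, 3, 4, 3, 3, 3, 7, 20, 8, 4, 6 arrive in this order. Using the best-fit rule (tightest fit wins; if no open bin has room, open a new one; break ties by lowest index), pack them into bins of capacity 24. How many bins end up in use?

4

  3 → bin 1 (new)  [load 3/24]
  7 → bin 1  [load 10/24]
  7 → bin 1  [load 17/24]
  7 → bin 1  [load 24/24]
  3 → bin 2 (new)  [load 3/24]
  4 → bin 2  [load 7/24]
  3 → bin 2  [load 10/24]
  3 → bin 2  [load 13/24]
  3 → bin 2  [load 16/24]
  7 → bin 2  [load 23/24]
  20 → bin 3 (new)  [load 20/24]
  8 → bin 4 (new)  [load 8/24]
  4 → bin 3  [load 24/24]
  6 → bin 4  [load 14/24]
4 bins opened.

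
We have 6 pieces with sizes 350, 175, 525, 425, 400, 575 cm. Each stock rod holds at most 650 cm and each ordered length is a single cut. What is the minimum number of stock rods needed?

5

Total = 575 + 525 + 425 + 400 + 350 + 175 = 2450 cm.
Lower bound: ⌈2450/650⌉ = 4 stock rods.
Also, 5 pieces each exceed 325 cm, and no two of those can share a stock rod, so at least 5 stock rods are needed.
A packing using 5 stock rods:
  stock rod 1: 575 = 575
  stock rod 2: 525 = 525
  stock rod 3: 425 + 175 = 600
  stock rod 4: 400 = 400
  stock rod 5: 350 = 350
This matches the lower bound, so 5 is optimal.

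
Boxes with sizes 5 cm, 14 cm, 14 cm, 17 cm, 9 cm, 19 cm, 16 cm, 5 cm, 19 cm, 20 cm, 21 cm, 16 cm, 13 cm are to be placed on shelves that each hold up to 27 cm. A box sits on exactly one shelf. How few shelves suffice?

9

Total = 21 + 20 + 19 + 19 + 17 + 16 + 16 + 14 + 14 + 13 + 9 + 5 + 5 = 188 cm.
Lower bound: ⌈188/27⌉ = 7 shelves.
Also, 9 boxes each exceed 27/2 cm, and no two of those can share a shelf, so at least 9 shelves are needed.
A packing using 9 shelves:
  shelf 1: 21 + 5 = 26
  shelf 2: 20 + 5 = 25
  shelf 3: 19 = 19
  shelf 4: 19 = 19
  shelf 5: 17 + 9 = 26
  shelf 6: 16 = 16
  shelf 7: 16 = 16
  shelf 8: 14 + 13 = 27
  shelf 9: 14 = 14
This matches the lower bound, so 9 is optimal.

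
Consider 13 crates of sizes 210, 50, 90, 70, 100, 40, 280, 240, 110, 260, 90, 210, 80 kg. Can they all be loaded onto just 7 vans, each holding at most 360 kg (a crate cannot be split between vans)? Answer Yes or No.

A valid assignment using 6 vans:
  van 1: 280 + 80 = 360
  van 2: 260 + 100 = 360
  van 3: 240 + 110 = 350
  van 4: 210 + 90 + 50 = 350
  van 5: 210 + 90 + 40 = 340
  van 6: 70 = 70
That uses only 6 ≤ 7, so 7 vans are enough.

Yes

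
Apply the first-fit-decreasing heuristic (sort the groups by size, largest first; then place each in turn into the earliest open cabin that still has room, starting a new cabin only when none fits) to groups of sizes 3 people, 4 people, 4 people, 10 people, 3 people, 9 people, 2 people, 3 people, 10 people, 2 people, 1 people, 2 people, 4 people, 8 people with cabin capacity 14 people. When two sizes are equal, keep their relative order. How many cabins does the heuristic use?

Sorted descending: 10, 10, 9, 8, 4, 4, 4, 3, 3, 3, 2, 2, 2, 1.
  10 → cabin 1 (new)  [load 10/14]
  10 → cabin 2 (new)  [load 10/14]
  9 → cabin 3 (new)  [load 9/14]
  8 → cabin 4 (new)  [load 8/14]
  4 → cabin 1  [load 14/14]
  4 → cabin 2  [load 14/14]
  4 → cabin 3  [load 13/14]
  3 → cabin 4  [load 11/14]
  3 → cabin 4  [load 14/14]
  3 → cabin 5 (new)  [load 3/14]
  2 → cabin 5  [load 5/14]
  2 → cabin 5  [load 7/14]
  2 → cabin 5  [load 9/14]
  1 → cabin 3  [load 14/14]
5 cabins opened.

5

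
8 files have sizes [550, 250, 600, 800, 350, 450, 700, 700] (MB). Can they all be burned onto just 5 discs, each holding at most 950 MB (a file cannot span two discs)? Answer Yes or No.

Total = 4400 MB; ⌈4400/950⌉ = 5.
The bound of 5 does not rule out 5, but exhaustive search shows no assignment into 5 discs of capacity 950 MB exists — the minimum is 6.

No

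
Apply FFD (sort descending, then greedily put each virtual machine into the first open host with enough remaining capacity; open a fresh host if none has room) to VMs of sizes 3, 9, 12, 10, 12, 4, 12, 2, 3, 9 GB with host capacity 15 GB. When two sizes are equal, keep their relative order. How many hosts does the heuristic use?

Sorted descending: 12, 12, 12, 10, 9, 9, 4, 3, 3, 2.
  12 → host 1 (new)  [load 12/15]
  12 → host 2 (new)  [load 12/15]
  12 → host 3 (new)  [load 12/15]
  10 → host 4 (new)  [load 10/15]
  9 → host 5 (new)  [load 9/15]
  9 → host 6 (new)  [load 9/15]
  4 → host 4  [load 14/15]
  3 → host 1  [load 15/15]
  3 → host 2  [load 15/15]
  2 → host 3  [load 14/15]
6 hosts opened.

6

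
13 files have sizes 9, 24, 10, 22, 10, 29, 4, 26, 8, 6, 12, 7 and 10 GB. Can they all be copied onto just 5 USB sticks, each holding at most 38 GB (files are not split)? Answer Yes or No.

Yes

A valid assignment using 5 USB sticks:
  USB stick 1: 29 + 9 = 38
  USB stick 2: 26 + 12 = 38
  USB stick 3: 24 + 10 + 4 = 38
  USB stick 4: 22 + 10 + 6 = 38
  USB stick 5: 10 + 8 + 7 = 25
Every load is within 38 GB, so 5 USB sticks suffice.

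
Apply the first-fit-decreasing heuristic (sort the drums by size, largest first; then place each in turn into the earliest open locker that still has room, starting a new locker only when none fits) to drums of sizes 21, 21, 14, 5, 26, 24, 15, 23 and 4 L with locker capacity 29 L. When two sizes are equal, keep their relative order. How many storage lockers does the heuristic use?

Sorted descending: 26, 24, 23, 21, 21, 15, 14, 5, 4.
  26 → locker 1 (new)  [load 26/29]
  24 → locker 2 (new)  [load 24/29]
  23 → locker 3 (new)  [load 23/29]
  21 → locker 4 (new)  [load 21/29]
  21 → locker 5 (new)  [load 21/29]
  15 → locker 6 (new)  [load 15/29]
  14 → locker 6  [load 29/29]
  5 → locker 2  [load 29/29]
  4 → locker 3  [load 27/29]
6 storage lockers opened.

6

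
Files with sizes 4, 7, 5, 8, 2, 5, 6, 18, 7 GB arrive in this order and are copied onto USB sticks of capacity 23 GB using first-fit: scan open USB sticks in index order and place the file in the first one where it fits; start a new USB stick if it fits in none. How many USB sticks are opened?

  4 → USB stick 1 (new)  [load 4/23]
  7 → USB stick 1  [load 11/23]
  5 → USB stick 1  [load 16/23]
  8 → USB stick 2 (new)  [load 8/23]
  2 → USB stick 1  [load 18/23]
  5 → USB stick 1  [load 23/23]
  6 → USB stick 2  [load 14/23]
  18 → USB stick 3 (new)  [load 18/23]
  7 → USB stick 2  [load 21/23]
3 USB sticks opened.

3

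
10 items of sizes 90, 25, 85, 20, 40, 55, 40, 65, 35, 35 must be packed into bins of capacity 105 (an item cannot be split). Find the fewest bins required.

Total = 90 + 85 + 65 + 55 + 40 + 40 + 35 + 35 + 25 + 20 = 490.
Lower bound: ⌈490/105⌉ = 5 bins.
A packing using 5 bins:
  bin 1: 90 = 90
  bin 2: 85 + 20 = 105
  bin 3: 65 + 40 = 105
  bin 4: 55 + 40 = 95
  bin 5: 35 + 35 + 25 = 95
This matches the lower bound, so 5 is optimal.

5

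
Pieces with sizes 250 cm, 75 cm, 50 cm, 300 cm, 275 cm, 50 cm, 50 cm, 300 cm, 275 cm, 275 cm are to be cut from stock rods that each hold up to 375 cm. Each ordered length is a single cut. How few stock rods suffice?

Total = 300 + 300 + 275 + 275 + 275 + 250 + 75 + 50 + 50 + 50 = 1900 cm.
Lower bound: ⌈1900/375⌉ = 6 stock rods.
A packing using 6 stock rods:
  stock rod 1: 300 + 75 = 375
  stock rod 2: 300 + 50 = 350
  stock rod 3: 275 + 50 + 50 = 375
  stock rod 4: 275 = 275
  stock rod 5: 275 = 275
  stock rod 6: 250 = 250
This matches the lower bound, so 6 is optimal.

6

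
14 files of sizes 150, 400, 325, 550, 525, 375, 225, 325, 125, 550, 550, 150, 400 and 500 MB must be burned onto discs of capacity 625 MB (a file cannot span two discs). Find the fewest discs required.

10

Total = 550 + 550 + 550 + 525 + 500 + 400 + 400 + 375 + 325 + 325 + 225 + 150 + 150 + 125 = 5150 MB.
Lower bound: ⌈5150/625⌉ = 9 discs.
Also, 10 files each exceed 625/2 MB, and no two of those can share a disc, so at least 10 discs are needed.
A packing using 10 discs:
  disc 1: 550 = 550
  disc 2: 550 = 550
  disc 3: 550 = 550
  disc 4: 525 = 525
  disc 5: 500 + 125 = 625
  disc 6: 400 + 225 = 625
  disc 7: 400 + 150 = 550
  disc 8: 375 + 150 = 525
  disc 9: 325 = 325
  disc 10: 325 = 325
This matches the lower bound, so 10 is optimal.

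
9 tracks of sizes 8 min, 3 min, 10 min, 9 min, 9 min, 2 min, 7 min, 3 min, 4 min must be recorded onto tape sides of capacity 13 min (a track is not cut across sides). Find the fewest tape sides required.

5

Total = 10 + 9 + 9 + 8 + 7 + 4 + 3 + 3 + 2 = 55 min.
Lower bound: ⌈55/13⌉ = 5 tape sides.
A packing using 5 tape sides:
  side 1: 10 + 3 = 13
  side 2: 9 + 4 = 13
  side 3: 9 + 3 = 12
  side 4: 8 + 2 = 10
  side 5: 7 = 7
This matches the lower bound, so 5 is optimal.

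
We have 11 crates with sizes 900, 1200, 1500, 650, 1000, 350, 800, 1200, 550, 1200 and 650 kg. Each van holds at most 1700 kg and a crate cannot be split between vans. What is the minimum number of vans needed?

Total = 1500 + 1200 + 1200 + 1200 + 1000 + 900 + 800 + 650 + 650 + 550 + 350 = 10000 kg.
Lower bound: ⌈10000/1700⌉ = 6 vans.
A packing using 7 vans:
  van 1: 1500 = 1500
  van 2: 1200 + 350 = 1550
  van 3: 1200 = 1200
  van 4: 1200 = 1200
  van 5: 1000 + 650 = 1650
  van 6: 900 + 800 = 1700
  van 7: 650 + 550 = 1200
No arrangement into 6 vans stays within capacity, so 7 is optimal.

7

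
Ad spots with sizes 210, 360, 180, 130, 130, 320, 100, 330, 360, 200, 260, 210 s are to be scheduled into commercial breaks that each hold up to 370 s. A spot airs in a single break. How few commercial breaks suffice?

Total = 360 + 360 + 330 + 320 + 260 + 210 + 210 + 200 + 180 + 130 + 130 + 100 = 2790 s.
Lower bound: ⌈2790/370⌉ = 8 commercial breaks.
A packing using 9 commercial breaks:
  break 1: 360 = 360
  break 2: 360 = 360
  break 3: 330 = 330
  break 4: 320 = 320
  break 5: 260 + 100 = 360
  break 6: 210 + 130 = 340
  break 7: 210 + 130 = 340
  break 8: 200 = 200
  break 9: 180 = 180
No arrangement into 8 commercial breaks stays within capacity, so 9 is optimal.

9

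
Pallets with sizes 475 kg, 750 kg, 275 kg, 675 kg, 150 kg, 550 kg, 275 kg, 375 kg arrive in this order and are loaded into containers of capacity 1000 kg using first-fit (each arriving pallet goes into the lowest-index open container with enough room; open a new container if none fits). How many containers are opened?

  475 → container 1 (new)  [load 475/1000]
  750 → container 2 (new)  [load 750/1000]
  275 → container 1  [load 750/1000]
  675 → container 3 (new)  [load 675/1000]
  150 → container 1  [load 900/1000]
  550 → container 4 (new)  [load 550/1000]
  275 → container 3  [load 950/1000]
  375 → container 4  [load 925/1000]
4 containers opened.

4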